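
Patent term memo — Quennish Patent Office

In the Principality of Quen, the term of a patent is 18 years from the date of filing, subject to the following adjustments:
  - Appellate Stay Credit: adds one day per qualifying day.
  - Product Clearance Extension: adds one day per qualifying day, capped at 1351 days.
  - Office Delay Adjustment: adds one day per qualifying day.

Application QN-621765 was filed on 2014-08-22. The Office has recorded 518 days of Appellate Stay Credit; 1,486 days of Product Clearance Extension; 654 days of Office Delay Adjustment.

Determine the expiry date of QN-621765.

Base term: filing date + 18 years → 22 August 2032.
Appellate Stay Credit: +518 days → 22 January 2034.
Product Clearance Extension: 1486 days claimed exceeds the 1351-day cap, so +1351 days → 4 October 2037.
Office Delay Adjustment: +654 days → 20 July 2039.

July 20, 2039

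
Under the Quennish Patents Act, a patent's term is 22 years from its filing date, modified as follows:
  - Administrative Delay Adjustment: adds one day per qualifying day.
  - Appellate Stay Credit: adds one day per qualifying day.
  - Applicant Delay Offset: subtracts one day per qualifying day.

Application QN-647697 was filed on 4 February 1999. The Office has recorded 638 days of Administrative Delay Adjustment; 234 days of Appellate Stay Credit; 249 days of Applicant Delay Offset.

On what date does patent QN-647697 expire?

October 20, 2022

Base term: filing date + 22 years → 4 February 2021.
Administrative Delay Adjustment: +638 days → 4 November 2022.
Appellate Stay Credit: +234 days → 26 June 2023.
Applicant Delay Offset: −249 days → 20 October 2022.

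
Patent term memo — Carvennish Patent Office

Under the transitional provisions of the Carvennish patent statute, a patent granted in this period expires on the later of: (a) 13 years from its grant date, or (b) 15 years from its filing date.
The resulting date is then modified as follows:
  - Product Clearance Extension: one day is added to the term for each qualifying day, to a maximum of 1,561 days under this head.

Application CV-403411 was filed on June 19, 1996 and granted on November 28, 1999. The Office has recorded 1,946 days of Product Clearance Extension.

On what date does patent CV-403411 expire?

(a) grant + 13 years → 28 November 2012.
(b) filing + 15 years → 19 June 2011.
Later of the two: 28 November 2012.
Product Clearance Extension: 1946 days claimed exceeds the 1561-day cap, so +1561 days → 8 March 2017.

March 8, 2017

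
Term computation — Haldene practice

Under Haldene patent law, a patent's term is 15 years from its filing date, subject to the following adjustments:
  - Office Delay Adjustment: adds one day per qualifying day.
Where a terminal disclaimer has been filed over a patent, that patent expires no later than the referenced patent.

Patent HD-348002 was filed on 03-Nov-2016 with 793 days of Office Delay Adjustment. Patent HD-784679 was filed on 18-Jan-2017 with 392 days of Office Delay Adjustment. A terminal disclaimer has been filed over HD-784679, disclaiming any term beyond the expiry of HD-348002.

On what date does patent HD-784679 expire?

Natural term of HD-784679:
  Base: filing + 15 years → 18 January 2032.
  Office Delay Adjustment: +392 days → 13 February 2033.
Expiry of referenced patent HD-348002:
  Base: filing + 15 years → 3 November 2031.
  Office Delay Adjustment: +793 days → 4 January 2034.
Terminal disclaimer: HD-784679 expires on the earlier of 13 February 2033 and 4 January 2034.

2033-02-13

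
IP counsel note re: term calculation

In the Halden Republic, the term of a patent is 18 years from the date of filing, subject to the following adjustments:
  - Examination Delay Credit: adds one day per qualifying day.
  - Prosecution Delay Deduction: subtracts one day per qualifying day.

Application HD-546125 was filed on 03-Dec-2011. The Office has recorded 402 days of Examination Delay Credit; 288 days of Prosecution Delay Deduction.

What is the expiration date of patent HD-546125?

Base term: filing date + 18 years → 3 December 2029.
Examination Delay Credit: +402 days → 9 January 2031.
Prosecution Delay Deduction: −288 days → 27 March 2030.

2030-03-27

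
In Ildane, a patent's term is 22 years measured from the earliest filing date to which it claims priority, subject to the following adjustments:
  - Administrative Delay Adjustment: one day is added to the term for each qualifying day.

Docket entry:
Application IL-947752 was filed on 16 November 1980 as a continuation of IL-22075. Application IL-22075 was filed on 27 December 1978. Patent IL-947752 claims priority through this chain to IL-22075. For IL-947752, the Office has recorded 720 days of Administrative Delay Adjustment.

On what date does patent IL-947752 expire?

2002-12-17

Earliest priority filing: 27 December 1978.
Base term: 27 December 1978 + 22 years → 27 December 2000.
Administrative Delay Adjustment: +720 days → 17 December 2002.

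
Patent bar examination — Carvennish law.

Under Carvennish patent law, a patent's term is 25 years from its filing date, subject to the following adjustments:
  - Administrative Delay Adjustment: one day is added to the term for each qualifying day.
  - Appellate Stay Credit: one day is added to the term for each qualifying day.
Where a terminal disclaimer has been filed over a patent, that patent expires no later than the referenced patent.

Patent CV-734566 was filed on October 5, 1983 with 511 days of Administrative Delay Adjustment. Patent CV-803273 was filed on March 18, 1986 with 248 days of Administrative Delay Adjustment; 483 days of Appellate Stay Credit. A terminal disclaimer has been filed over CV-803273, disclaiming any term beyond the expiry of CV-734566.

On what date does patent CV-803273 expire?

2010-02-28

Natural term of CV-803273:
  Base: filing + 25 years → 18 March 2011.
  Administrative Delay Adjustment: +248 days → 21 November 2011.
  Appellate Stay Credit: +483 days → 18 March 2013.
Expiry of referenced patent CV-734566:
  Base: filing + 25 years → 5 October 2008.
  Administrative Delay Adjustment: +511 days → 28 February 2010.
Terminal disclaimer: CV-803273 expires on the earlier of 18 March 2013 and 28 February 2010.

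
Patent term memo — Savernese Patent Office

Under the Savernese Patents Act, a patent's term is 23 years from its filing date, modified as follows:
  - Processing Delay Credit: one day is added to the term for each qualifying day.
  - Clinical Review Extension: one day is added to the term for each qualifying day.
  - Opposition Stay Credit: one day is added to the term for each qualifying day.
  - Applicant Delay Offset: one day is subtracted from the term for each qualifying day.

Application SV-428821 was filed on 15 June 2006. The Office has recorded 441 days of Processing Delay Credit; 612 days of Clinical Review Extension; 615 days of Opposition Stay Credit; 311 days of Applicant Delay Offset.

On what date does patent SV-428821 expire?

2033-03-03

Base term: filing date + 23 years → 15 June 2029.
Processing Delay Credit: +441 days → 30 August 2030.
Clinical Review Extension: +612 days → 3 May 2032.
Opposition Stay Credit: +615 days → 8 January 2034.
Applicant Delay Offset: −311 days → 3 March 2033.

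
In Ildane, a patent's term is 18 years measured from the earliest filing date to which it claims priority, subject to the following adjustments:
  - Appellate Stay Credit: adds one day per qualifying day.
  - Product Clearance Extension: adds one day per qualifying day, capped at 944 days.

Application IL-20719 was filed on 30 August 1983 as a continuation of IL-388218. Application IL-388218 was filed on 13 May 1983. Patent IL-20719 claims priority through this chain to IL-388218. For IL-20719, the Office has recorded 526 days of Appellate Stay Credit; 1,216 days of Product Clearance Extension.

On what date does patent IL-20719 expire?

Earliest priority filing: 13 May 1983.
Base term: 13 May 1983 + 18 years → 13 May 2001.
Appellate Stay Credit: +526 days → 21 October 2002.
Product Clearance Extension: 1216 days claimed exceeds the 944-day cap, so +944 days → 22 May 2005.

2005-05-22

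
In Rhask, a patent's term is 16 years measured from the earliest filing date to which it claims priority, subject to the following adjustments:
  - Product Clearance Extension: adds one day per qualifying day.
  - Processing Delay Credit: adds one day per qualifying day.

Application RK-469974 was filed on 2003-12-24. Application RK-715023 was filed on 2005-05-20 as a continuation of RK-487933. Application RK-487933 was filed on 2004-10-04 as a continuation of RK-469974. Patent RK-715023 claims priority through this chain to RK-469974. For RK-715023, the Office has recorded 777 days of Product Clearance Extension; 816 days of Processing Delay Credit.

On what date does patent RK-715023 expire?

Earliest priority filing: 24 December 2003.
Base term: 24 December 2003 + 16 years → 24 December 2019.
Product Clearance Extension: +777 days → 8 February 2022.
Processing Delay Credit: +816 days → 4 May 2024.

2024-05-04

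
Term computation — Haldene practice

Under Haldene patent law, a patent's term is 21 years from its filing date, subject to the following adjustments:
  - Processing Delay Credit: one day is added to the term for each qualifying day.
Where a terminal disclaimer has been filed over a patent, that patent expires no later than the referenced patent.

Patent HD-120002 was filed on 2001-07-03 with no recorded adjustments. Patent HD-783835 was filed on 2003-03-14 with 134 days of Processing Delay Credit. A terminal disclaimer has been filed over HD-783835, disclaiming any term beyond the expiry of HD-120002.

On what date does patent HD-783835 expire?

Natural term of HD-783835:
  Base: filing + 21 years → 14 March 2024.
  Processing Delay Credit: +134 days → 26 July 2024.
Expiry of referenced patent HD-120002:
  Base: filing + 21 years → 3 July 2022.
Terminal disclaimer: HD-783835 expires on the earlier of 26 July 2024 and 3 July 2022.

July 3, 2022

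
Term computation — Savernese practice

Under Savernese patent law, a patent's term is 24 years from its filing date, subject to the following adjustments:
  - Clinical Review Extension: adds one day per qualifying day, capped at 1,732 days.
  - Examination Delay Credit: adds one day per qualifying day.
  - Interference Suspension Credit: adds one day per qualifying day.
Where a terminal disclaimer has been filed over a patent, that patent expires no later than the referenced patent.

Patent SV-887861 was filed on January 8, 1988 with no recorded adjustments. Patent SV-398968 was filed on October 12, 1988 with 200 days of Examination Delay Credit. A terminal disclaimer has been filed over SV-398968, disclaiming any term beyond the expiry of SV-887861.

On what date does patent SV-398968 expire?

2012-01-08

Natural term of SV-398968:
  Base: filing + 24 years → 12 October 2012.
  Examination Delay Credit: +200 days → 30 April 2013.
Expiry of referenced patent SV-887861:
  Base: filing + 24 years → 8 January 2012.
Terminal disclaimer: SV-398968 expires on the earlier of 30 April 2013 and 8 January 2012.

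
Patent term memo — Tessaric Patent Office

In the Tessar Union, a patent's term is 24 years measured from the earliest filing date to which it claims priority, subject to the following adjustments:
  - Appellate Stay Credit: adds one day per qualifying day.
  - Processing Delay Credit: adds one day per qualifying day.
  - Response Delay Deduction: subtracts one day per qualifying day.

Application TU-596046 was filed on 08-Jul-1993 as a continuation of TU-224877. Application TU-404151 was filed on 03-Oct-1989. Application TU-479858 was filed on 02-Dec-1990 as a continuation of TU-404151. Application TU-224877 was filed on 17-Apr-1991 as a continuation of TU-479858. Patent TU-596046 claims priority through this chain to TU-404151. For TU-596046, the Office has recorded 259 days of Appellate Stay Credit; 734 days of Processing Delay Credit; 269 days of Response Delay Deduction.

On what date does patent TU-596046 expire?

2015-09-27

Earliest priority filing: 3 October 1989.
Base term: 3 October 1989 + 24 years → 3 October 2013.
Appellate Stay Credit: +259 days → 19 June 2014.
Processing Delay Credit: +734 days → 22 June 2016.
Response Delay Deduction: −269 days → 27 September 2015.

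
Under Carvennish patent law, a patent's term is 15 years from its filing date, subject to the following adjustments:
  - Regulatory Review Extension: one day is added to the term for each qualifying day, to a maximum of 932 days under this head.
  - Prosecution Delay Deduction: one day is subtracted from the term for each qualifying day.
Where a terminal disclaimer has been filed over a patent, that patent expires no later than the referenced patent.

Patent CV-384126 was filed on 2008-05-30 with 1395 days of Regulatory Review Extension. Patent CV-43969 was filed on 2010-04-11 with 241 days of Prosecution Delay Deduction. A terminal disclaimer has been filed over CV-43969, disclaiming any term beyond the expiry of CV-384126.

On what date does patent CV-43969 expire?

2024-08-13

Natural term of CV-43969:
  Base: filing + 15 years → 11 April 2025.
  Prosecution Delay Deduction: −241 days → 13 August 2024.
Expiry of referenced patent CV-384126:
  Base: filing + 15 years → 30 May 2023.
  Regulatory Review Extension: 1395 days claimed exceeds the 932-day cap, so +932 days → 17 December 2025.
Terminal disclaimer: CV-43969 expires on the earlier of 13 August 2024 and 17 December 2025.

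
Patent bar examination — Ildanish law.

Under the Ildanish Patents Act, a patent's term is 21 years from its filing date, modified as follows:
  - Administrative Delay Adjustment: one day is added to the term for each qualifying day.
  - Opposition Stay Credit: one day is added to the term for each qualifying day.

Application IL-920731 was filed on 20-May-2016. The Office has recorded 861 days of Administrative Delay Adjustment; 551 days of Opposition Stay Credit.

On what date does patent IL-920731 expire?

Base term: filing date + 21 years → 20 May 2037.
Administrative Delay Adjustment: +861 days → 28 September 2039.
Opposition Stay Credit: +551 days → 1 April 2041.

April 1, 2041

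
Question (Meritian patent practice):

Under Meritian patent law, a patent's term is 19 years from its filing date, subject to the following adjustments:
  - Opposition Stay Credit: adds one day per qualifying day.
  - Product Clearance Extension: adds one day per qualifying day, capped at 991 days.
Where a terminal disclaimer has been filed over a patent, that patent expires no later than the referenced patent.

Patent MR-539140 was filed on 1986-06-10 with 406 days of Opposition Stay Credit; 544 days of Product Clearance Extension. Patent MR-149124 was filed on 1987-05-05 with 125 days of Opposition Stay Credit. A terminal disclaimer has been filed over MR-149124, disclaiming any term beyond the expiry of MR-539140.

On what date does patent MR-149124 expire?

2006-09-07

Natural term of MR-149124:
  Base: filing + 19 years → 5 May 2006.
  Opposition Stay Credit: +125 days → 7 September 2006.
Expiry of referenced patent MR-539140:
  Base: filing + 19 years → 10 June 2005.
  Opposition Stay Credit: +406 days → 21 July 2006.
  Product Clearance Extension: 544 days (within the 991-day cap) → +544 days → 16 January 2008.
Terminal disclaimer: MR-149124 expires on the earlier of 7 September 2006 and 16 January 2008.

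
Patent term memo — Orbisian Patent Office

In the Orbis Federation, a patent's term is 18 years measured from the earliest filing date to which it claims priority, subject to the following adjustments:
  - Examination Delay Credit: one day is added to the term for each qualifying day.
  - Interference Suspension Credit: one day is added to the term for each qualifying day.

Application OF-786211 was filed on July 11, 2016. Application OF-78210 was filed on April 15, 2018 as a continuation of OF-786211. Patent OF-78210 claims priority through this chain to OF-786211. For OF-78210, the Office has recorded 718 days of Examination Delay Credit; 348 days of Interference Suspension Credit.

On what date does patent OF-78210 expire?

2037-06-11

Earliest priority filing: 11 July 2016.
Base term: 11 July 2016 + 18 years → 11 July 2034.
Examination Delay Credit: +718 days → 28 June 2036.
Interference Suspension Credit: +348 days → 11 June 2037.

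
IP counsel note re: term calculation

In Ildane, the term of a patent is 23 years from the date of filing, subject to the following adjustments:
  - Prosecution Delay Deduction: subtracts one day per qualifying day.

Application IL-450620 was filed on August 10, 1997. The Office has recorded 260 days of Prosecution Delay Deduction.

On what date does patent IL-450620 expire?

Base term: filing date + 23 years → 10 August 2020.
Prosecution Delay Deduction: −260 days → 24 November 2019.

2019-11-24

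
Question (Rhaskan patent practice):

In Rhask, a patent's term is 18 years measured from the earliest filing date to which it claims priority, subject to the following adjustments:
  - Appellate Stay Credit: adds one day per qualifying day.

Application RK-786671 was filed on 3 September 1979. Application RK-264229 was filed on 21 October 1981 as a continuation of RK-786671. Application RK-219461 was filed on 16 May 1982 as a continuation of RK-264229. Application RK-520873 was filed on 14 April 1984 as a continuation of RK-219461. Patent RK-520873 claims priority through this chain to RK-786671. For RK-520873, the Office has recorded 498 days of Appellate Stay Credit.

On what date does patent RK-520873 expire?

1999-01-14

Earliest priority filing: 3 September 1979.
Base term: 3 September 1979 + 18 years → 3 September 1997.
Appellate Stay Credit: +498 days → 14 January 1999.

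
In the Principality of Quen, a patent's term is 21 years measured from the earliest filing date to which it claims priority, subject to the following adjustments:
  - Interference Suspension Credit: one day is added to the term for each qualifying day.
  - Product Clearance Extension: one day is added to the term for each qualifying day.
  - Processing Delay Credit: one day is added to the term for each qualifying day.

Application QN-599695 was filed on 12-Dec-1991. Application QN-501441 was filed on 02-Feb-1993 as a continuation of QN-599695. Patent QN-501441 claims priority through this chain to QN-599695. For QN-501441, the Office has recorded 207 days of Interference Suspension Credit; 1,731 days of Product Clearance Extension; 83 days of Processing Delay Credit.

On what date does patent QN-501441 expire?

June 25, 2018

Earliest priority filing: 12 December 1991.
Base term: 12 December 1991 + 21 years → 12 December 2012.
Interference Suspension Credit: +207 days → 7 July 2013.
Product Clearance Extension: +1731 days → 3 April 2018.
Processing Delay Credit: +83 days → 25 June 2018.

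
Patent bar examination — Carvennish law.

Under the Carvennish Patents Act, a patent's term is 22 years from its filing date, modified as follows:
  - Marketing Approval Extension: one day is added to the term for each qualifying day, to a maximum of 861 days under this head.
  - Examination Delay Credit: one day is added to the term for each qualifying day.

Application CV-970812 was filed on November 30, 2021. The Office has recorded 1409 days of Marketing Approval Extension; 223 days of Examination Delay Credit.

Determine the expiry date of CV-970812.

Base term: filing date + 22 years → 30 November 2043.
Marketing Approval Extension: 1409 days claimed exceeds the 861-day cap, so +861 days → 9 April 2046.
Examination Delay Credit: +223 days → 18 November 2046.

2046-11-18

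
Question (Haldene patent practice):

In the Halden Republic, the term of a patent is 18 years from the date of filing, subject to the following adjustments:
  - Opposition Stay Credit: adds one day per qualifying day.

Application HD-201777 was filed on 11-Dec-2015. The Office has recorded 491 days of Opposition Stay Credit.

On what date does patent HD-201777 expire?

2035-04-16

Base term: filing date + 18 years → 11 December 2033.
Opposition Stay Credit: +491 days → 16 April 2035.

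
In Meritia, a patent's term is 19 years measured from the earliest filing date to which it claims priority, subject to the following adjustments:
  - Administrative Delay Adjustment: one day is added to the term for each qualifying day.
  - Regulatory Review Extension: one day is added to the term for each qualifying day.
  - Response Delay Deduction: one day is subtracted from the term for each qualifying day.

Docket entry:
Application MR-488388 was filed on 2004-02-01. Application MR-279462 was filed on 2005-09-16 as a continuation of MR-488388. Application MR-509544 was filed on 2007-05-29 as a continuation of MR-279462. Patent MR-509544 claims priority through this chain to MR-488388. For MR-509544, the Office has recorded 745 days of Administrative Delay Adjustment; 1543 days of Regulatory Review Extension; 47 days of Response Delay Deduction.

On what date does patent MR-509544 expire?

2029-03-22

Earliest priority filing: 1 February 2004.
Base term: 1 February 2004 + 19 years → 1 February 2023.
Administrative Delay Adjustment: +745 days → 15 February 2025.
Regulatory Review Extension: +1543 days → 8 May 2029.
Response Delay Deduction: −47 days → 22 March 2029.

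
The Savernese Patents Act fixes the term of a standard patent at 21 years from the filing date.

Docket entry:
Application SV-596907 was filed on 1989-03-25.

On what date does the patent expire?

Filing date + 21 years → 25 March 2010.

2010-03-25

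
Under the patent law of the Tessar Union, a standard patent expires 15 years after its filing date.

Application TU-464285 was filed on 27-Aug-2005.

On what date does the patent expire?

2020-08-27

Filing date + 15 years → 27 August 2020.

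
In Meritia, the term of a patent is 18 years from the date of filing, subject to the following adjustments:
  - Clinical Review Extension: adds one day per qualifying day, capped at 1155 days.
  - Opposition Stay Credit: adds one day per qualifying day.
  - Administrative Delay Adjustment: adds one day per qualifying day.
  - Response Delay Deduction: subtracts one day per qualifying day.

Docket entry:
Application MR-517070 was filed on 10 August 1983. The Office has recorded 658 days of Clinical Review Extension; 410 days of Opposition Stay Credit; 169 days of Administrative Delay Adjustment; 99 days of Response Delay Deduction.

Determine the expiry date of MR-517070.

Base term: filing date + 18 years → 10 August 2001.
Clinical Review Extension: 658 days (within the 1155-day cap) → +658 days → 30 May 2003.
Opposition Stay Credit: +410 days → 13 July 2004.
Administrative Delay Adjustment: +169 days → 29 December 2004.
Response Delay Deduction: −99 days → 21 September 2004.

September 21, 2004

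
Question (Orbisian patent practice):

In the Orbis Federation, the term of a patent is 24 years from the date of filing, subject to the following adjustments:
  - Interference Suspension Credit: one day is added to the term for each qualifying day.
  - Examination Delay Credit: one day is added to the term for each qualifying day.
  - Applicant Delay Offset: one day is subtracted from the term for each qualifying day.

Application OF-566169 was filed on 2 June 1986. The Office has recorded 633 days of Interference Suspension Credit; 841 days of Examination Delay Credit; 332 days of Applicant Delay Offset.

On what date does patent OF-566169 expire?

July 18, 2013

Base term: filing date + 24 years → 2 June 2010.
Interference Suspension Credit: +633 days → 25 February 2012.
Examination Delay Credit: +841 days → 15 June 2014.
Applicant Delay Offset: −332 days → 18 July 2013.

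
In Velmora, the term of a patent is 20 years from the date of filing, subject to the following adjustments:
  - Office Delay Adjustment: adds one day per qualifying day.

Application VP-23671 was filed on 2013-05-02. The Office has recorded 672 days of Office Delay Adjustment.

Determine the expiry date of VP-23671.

2035-03-05

Base term: filing date + 20 years → 2 May 2033.
Office Delay Adjustment: +672 days → 5 March 2035.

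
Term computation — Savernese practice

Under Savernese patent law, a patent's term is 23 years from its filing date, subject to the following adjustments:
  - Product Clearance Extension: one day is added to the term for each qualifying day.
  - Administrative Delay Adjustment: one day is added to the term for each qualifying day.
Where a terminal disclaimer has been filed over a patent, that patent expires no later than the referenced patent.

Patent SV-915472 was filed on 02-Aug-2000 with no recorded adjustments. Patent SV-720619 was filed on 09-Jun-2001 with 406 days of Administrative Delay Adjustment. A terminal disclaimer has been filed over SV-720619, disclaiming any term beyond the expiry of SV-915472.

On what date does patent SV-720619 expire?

Natural term of SV-720619:
  Base: filing + 23 years → 9 June 2024.
  Administrative Delay Adjustment: +406 days → 20 July 2025.
Expiry of referenced patent SV-915472:
  Base: filing + 23 years → 2 August 2023.
Terminal disclaimer: SV-720619 expires on the earlier of 20 July 2025 and 2 August 2023.

August 2, 2023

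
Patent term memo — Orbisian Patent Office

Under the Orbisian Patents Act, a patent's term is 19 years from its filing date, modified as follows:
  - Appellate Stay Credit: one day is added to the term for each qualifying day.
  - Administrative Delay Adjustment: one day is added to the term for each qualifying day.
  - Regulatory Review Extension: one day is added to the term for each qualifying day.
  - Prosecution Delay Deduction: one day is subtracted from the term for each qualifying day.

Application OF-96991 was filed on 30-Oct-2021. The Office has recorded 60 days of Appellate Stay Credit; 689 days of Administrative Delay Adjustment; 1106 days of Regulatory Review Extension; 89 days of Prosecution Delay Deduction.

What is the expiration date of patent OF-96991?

2045-08-31

Base term: filing date + 19 years → 30 October 2040.
Appellate Stay Credit: +60 days → 29 December 2040.
Administrative Delay Adjustment: +689 days → 18 November 2042.
Regulatory Review Extension: +1106 days → 28 November 2045.
Prosecution Delay Deduction: −89 days → 31 August 2045.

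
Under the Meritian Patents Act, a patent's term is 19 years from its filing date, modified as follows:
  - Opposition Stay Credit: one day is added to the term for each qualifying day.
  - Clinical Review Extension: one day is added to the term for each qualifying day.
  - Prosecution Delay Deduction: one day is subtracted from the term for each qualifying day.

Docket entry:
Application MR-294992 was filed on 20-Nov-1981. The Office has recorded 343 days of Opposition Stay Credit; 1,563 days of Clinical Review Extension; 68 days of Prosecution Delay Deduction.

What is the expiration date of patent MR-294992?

2005-12-02

Base term: filing date + 19 years → 20 November 2000.
Opposition Stay Credit: +343 days → 29 October 2001.
Clinical Review Extension: +1563 days → 8 February 2006.
Prosecution Delay Deduction: −68 days → 2 December 2005.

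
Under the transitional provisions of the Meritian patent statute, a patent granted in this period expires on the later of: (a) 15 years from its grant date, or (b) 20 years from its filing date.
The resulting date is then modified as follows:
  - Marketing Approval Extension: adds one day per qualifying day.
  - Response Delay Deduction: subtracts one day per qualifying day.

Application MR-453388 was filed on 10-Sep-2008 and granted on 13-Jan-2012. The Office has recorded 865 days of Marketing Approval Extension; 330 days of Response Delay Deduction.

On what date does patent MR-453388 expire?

2030-02-27

(a) grant + 15 years → 13 January 2027.
(b) filing + 20 years → 10 September 2028.
Later of the two: 10 September 2028.
Marketing Approval Extension: +865 days → 23 January 2031.
Response Delay Deduction: −330 days → 27 February 2030.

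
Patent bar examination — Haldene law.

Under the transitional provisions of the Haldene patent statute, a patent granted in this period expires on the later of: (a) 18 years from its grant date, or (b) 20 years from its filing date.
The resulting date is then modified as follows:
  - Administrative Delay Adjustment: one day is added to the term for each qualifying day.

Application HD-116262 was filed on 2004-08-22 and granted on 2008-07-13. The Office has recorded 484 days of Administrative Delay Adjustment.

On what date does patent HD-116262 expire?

November 9, 2027

(a) grant + 18 years → 13 July 2026.
(b) filing + 20 years → 22 August 2024.
Later of the two: 13 July 2026.
Administrative Delay Adjustment: +484 days → 9 November 2027.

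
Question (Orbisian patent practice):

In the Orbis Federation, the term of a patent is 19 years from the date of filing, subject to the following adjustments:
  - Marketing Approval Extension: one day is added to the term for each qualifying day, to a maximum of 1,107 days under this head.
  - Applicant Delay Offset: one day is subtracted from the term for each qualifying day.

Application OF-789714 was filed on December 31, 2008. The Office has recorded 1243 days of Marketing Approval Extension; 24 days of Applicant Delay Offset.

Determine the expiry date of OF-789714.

Base term: filing date + 19 years → 31 December 2027.
Marketing Approval Extension: 1243 days claimed exceeds the 1107-day cap, so +1107 days → 11 January 2031.
Applicant Delay Offset: −24 days → 18 December 2030.

2030-12-18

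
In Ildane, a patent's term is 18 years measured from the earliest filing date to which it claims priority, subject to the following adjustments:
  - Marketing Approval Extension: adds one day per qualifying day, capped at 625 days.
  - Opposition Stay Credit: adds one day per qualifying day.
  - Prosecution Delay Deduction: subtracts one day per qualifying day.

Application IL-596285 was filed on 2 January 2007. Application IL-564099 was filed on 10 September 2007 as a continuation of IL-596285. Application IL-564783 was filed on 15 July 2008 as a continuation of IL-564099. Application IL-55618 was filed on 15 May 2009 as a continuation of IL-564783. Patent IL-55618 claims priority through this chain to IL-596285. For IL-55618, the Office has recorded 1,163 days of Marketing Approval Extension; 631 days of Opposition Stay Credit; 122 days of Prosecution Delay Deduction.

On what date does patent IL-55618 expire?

2028-02-10

Earliest priority filing: 2 January 2007.
Base term: 2 January 2007 + 18 years → 2 January 2025.
Marketing Approval Extension: 1163 days claimed exceeds the 625-day cap, so +625 days → 19 September 2026.
Opposition Stay Credit: +631 days → 11 June 2028.
Prosecution Delay Deduction: −122 days → 10 February 2028.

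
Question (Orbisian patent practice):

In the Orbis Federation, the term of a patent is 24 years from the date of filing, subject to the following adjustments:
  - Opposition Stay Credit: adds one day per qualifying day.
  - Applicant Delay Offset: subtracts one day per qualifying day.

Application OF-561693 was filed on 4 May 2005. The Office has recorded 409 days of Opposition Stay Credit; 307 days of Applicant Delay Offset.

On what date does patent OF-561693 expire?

Base term: filing date + 24 years → 4 May 2029.
Opposition Stay Credit: +409 days → 17 June 2030.
Applicant Delay Offset: −307 days → 14 August 2029.

August 14, 2029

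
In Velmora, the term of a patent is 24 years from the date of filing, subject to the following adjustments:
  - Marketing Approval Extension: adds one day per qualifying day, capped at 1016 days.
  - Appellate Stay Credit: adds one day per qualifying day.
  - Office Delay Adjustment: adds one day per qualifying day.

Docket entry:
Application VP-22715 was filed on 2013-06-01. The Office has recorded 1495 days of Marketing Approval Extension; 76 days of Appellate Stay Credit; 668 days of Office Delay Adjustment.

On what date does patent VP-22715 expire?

March 27, 2042

Base term: filing date + 24 years → 1 June 2037.
Marketing Approval Extension: 1495 days claimed exceeds the 1016-day cap, so +1016 days → 13 March 2040.
Appellate Stay Credit: +76 days → 28 May 2040.
Office Delay Adjustment: +668 days → 27 March 2042.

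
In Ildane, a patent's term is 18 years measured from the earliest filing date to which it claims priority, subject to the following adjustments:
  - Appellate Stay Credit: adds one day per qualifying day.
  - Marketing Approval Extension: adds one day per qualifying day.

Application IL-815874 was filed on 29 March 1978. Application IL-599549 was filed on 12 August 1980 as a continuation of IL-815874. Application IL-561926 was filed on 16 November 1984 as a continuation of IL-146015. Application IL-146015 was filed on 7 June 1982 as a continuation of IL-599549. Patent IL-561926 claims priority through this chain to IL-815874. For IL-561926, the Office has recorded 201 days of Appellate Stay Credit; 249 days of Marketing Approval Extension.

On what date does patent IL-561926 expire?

1997-06-22

Earliest priority filing: 29 March 1978.
Base term: 29 March 1978 + 18 years → 29 March 1996.
Appellate Stay Credit: +201 days → 16 October 1996.
Marketing Approval Extension: +249 days → 22 June 1997.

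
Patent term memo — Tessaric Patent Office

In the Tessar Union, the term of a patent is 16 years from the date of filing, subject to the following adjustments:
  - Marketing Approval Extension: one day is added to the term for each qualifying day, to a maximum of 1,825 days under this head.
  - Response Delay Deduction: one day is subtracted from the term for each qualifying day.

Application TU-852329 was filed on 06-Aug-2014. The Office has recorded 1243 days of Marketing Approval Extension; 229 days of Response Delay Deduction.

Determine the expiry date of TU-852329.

Base term: filing date + 16 years → 6 August 2030.
Marketing Approval Extension: 1243 days (within the 1825-day cap) → +1243 days → 31 December 2033.
Response Delay Deduction: −229 days → 16 May 2033.

2033-05-16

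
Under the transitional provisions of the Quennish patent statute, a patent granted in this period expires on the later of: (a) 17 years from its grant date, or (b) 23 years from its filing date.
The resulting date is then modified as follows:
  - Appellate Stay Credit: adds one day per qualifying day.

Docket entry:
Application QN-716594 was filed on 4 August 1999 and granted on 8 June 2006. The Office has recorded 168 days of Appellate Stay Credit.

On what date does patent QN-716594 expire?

November 23, 2023

(a) grant + 17 years → 8 June 2023.
(b) filing + 23 years → 4 August 2022.
Later of the two: 8 June 2023.
Appellate Stay Credit: +168 days → 23 November 2023.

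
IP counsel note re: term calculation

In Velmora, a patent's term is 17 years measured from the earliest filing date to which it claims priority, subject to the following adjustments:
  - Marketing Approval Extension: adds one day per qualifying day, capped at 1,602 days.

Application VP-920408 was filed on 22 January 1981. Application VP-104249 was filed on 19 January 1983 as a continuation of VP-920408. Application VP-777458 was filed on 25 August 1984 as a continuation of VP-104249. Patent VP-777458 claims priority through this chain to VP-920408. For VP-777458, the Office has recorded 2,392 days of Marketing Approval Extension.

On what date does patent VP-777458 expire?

2002-06-12

Earliest priority filing: 22 January 1981.
Base term: 22 January 1981 + 17 years → 22 January 1998.
Marketing Approval Extension: 2392 days claimed exceeds the 1602-day cap, so +1602 days → 12 June 2002.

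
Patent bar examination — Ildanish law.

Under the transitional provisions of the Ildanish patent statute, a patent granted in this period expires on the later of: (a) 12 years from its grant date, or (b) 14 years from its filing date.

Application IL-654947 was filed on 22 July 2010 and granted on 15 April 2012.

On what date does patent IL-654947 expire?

(a) grant + 12 years → 15 April 2024.
(b) filing + 14 years → 22 July 2024.
Later of the two: 22 July 2024.

2024-07-22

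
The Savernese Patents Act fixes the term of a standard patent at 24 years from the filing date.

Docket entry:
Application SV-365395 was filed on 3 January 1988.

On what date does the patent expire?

Filing date + 24 years → 3 January 2012.

2012-01-03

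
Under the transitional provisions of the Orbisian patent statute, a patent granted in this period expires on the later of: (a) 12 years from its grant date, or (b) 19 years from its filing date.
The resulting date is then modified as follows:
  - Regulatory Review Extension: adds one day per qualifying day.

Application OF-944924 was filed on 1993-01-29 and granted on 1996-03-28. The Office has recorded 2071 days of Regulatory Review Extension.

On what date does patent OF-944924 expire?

September 30, 2017

(a) grant + 12 years → 28 March 2008.
(b) filing + 19 years → 29 January 2012.
Later of the two: 29 January 2012.
Regulatory Review Extension: +2071 days → 30 September 2017.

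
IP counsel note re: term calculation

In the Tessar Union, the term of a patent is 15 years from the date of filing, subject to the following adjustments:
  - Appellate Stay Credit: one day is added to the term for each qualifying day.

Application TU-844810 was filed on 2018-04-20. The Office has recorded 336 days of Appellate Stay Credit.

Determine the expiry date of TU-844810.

Base term: filing date + 15 years → 20 April 2033.
Appellate Stay Credit: +336 days → 22 March 2034.

2034-03-22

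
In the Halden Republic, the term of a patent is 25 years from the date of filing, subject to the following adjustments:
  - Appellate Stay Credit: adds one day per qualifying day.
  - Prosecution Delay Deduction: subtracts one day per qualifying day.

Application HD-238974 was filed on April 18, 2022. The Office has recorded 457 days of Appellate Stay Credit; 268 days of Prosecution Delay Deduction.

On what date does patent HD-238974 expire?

Base term: filing date + 25 years → 18 April 2047.
Appellate Stay Credit: +457 days → 18 July 2048.
Prosecution Delay Deduction: −268 days → 24 October 2047.

October 24, 2047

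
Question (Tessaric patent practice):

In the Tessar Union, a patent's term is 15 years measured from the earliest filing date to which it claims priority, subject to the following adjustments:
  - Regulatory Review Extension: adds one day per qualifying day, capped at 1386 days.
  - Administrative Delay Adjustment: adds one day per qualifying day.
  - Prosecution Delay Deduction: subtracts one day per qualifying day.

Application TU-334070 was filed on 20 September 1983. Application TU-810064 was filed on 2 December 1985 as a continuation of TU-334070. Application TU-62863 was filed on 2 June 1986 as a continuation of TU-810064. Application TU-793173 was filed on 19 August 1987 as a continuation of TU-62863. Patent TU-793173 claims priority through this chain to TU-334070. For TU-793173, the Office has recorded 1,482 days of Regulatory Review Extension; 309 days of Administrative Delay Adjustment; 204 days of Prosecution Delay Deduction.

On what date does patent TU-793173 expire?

2002-10-20

Earliest priority filing: 20 September 1983.
Base term: 20 September 1983 + 15 years → 20 September 1998.
Regulatory Review Extension: 1482 days claimed exceeds the 1386-day cap, so +1386 days → 7 July 2002.
Administrative Delay Adjustment: +309 days → 12 May 2003.
Prosecution Delay Deduction: −204 days → 20 October 2002.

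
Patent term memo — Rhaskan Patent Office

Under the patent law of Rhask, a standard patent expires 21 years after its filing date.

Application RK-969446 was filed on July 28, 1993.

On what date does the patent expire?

Filing date + 21 years → 28 July 2014.

2014-07-28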